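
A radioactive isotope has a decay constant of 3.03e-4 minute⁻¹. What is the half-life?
t½ = ln(2)/λ = 2288 minutes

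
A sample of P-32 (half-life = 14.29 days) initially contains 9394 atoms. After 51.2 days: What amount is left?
N = N₀(1/2)^(t/t½) = 783.9 atoms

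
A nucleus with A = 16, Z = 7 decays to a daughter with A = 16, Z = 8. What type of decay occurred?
ΔA = 0, ΔZ = +1 ⇒ beta-minus decay (β⁻)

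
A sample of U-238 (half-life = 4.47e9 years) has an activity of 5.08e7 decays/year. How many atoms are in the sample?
N = A/λ = 3.276e17 atoms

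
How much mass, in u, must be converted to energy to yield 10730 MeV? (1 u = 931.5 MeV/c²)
m = E/c² = 11.52 u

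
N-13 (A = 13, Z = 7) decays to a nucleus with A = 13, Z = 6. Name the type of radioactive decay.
ΔA = 0, ΔZ = -1 ⇒ beta-plus decay (β⁺) or electron capture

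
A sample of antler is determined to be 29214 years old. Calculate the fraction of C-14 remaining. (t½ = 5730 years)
N/N₀ = (1/2)^(t/t½) = 0.02919 = 2.92%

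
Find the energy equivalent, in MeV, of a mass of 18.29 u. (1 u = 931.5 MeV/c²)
E = mc² = 17040 MeV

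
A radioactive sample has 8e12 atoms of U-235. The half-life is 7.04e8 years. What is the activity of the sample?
A = λN = 7877 decays/year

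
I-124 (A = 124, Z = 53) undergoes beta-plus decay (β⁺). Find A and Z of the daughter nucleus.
Daughter: A = 124, Z = 52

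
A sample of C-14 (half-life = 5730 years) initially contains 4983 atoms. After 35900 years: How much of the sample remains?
N = N₀(1/2)^(t/t½) = 64.78 atoms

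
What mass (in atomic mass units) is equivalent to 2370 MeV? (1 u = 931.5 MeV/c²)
m = E/c² = 2.544 u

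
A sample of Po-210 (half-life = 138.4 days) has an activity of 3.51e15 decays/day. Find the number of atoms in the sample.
N = A/λ = 7.008e17 atoms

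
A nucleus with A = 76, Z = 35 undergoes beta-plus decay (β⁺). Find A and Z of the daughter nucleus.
Daughter: A = 76, Z = 34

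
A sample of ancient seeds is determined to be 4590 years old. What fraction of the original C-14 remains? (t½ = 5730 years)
N/N₀ = (1/2)^(t/t½) = 0.5739 = 57.4%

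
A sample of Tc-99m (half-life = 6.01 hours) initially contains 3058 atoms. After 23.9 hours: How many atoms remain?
N = N₀(1/2)^(t/t½) = 194.2 atoms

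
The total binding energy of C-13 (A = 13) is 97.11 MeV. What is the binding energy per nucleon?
B.E./A = 97.11/13 = 7.47 MeV/nucleon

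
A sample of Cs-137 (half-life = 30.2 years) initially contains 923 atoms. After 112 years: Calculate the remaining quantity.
N = N₀(1/2)^(t/t½) = 70.6 atoms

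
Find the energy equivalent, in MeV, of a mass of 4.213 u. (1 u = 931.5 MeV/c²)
E = mc² = 3924 MeV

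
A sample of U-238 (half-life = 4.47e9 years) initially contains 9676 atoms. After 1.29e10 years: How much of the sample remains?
N = N₀(1/2)^(t/t½) = 1309 atoms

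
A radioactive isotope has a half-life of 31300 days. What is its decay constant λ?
λ = ln(2)/t½ = 2.215e-5 day⁻¹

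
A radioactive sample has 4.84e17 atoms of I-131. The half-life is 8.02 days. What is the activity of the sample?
A = λN = 4.183e16 decays/day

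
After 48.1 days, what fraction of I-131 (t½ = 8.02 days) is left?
N/N₀ = (1/2)^(t/t½) = 0.01565 = 1.57%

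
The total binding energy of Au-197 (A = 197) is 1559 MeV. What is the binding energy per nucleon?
B.E./A = 1559/197 = 7.914 MeV/nucleon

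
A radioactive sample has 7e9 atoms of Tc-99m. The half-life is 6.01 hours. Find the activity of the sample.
A = λN = 8.073e8 decays/hour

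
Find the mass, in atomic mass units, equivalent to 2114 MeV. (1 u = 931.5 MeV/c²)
m = E/c² = 2.269 u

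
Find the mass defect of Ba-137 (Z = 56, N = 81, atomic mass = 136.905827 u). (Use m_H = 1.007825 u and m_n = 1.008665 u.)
Δm = Z·m_H + N·m_n − M = 1.234 u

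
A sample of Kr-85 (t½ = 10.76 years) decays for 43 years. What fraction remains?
N/N₀ = (1/2)^(t/t½) = 0.06266 = 6.27%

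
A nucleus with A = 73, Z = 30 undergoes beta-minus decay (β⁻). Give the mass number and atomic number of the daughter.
Daughter: A = 73, Z = 31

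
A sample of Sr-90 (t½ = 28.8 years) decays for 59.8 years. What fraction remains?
N/N₀ = (1/2)^(t/t½) = 0.2371 = 23.7%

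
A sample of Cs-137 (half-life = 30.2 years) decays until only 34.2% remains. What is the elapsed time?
t = t½ × log₂(N₀/N) = 46.75 years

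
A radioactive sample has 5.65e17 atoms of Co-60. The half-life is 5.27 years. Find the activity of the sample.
A = λN = 7.431e16 decays/year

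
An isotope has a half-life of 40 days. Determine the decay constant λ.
λ = ln(2)/t½ = 0.01733 day⁻¹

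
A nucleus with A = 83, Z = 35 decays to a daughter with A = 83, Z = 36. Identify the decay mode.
ΔA = 0, ΔZ = +1 ⇒ beta-minus decay (β⁻)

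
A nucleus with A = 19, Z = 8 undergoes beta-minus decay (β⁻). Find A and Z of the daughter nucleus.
Daughter: A = 19, Z = 9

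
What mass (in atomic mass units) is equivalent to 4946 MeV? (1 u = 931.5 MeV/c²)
m = E/c² = 5.31 u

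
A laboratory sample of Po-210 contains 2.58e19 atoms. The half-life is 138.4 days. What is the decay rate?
A = λN = 1.292e17 decays/day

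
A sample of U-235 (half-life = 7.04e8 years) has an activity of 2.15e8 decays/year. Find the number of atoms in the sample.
N = A/λ = 2.184e17 atoms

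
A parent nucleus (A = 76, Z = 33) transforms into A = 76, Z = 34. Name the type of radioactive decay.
ΔA = 0, ΔZ = +1 ⇒ beta-minus decay (β⁻)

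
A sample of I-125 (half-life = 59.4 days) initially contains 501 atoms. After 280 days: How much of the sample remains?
N = N₀(1/2)^(t/t½) = 19.09 atoms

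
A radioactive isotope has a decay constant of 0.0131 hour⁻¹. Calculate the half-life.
t½ = ln(2)/λ = 52.91 hours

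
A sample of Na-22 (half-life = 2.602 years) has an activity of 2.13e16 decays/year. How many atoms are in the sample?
N = A/λ = 7.996e16 atoms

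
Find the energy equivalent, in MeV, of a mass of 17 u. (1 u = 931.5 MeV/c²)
E = mc² = 15840 MeV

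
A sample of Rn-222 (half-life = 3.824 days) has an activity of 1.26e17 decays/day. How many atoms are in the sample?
N = A/λ = 6.951e17 atoms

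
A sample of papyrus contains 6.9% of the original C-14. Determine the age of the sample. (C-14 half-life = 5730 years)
Age = t½ × log₂(1/ratio) = 22100 years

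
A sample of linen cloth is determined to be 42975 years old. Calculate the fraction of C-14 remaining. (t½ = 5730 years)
N/N₀ = (1/2)^(t/t½) = 0.005524 = 0.552%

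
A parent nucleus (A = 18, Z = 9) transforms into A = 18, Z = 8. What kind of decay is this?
ΔA = 0, ΔZ = -1 ⇒ beta-plus decay (β⁺) or electron capture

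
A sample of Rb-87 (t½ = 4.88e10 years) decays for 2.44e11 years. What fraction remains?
N/N₀ = (1/2)^(t/t½) = 0.03125 = 3.12%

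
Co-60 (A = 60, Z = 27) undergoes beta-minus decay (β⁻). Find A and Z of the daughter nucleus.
Daughter: A = 60, Z = 28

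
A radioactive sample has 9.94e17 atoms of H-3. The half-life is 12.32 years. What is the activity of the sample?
A = λN = 5.592e16 decays/year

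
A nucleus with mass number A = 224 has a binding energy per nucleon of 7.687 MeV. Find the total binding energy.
B.E. = 7.687 × 224 = 1722 MeV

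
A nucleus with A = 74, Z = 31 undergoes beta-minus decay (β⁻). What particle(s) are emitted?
β⁻: electron (e⁻) + antineutrino (ν̄ₑ)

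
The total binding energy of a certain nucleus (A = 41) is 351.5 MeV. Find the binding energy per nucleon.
B.E./A = 351.5/41 = 8.573 MeV/nucleon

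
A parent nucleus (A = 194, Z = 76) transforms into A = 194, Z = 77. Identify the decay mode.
ΔA = 0, ΔZ = +1 ⇒ beta-minus decay (β⁻)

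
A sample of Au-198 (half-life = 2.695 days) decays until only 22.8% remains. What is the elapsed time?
t = t½ × log₂(N₀/N) = 5.748 days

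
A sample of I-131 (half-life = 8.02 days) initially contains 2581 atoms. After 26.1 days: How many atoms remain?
N = N₀(1/2)^(t/t½) = 270.5 atoms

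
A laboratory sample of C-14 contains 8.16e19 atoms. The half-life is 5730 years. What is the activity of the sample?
A = λN = 9.871e15 decays/year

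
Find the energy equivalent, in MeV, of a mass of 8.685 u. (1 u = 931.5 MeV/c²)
E = mc² = 8090 MeV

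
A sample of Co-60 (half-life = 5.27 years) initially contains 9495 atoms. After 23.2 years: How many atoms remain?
N = N₀(1/2)^(t/t½) = 449 atoms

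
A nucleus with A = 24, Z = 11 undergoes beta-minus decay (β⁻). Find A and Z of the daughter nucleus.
Daughter: A = 24, Z = 12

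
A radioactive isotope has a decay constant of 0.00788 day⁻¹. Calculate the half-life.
t½ = ln(2)/λ = 87.96 days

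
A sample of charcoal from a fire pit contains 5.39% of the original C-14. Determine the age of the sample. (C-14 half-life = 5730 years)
Age = t½ × log₂(1/ratio) = 24140 years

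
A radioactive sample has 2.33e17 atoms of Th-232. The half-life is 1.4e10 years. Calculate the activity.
A = λN = 1.154e7 decays/year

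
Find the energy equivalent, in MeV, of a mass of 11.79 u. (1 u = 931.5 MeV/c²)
E = mc² = 10980 MeV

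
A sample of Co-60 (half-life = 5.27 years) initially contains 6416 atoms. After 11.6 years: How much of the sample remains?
N = N₀(1/2)^(t/t½) = 1395 atoms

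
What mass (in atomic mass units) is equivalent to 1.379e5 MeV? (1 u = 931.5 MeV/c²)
m = E/c² = 148 u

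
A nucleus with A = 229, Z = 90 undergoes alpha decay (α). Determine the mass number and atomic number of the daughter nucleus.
Daughter: A = 225, Z = 88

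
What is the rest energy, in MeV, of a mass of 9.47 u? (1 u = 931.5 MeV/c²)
E = mc² = 8821 MeV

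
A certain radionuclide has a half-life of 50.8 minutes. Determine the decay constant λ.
λ = ln(2)/t½ = 0.01364 minute⁻¹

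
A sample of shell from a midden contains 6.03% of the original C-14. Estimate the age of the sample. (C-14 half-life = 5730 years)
Age = t½ × log₂(1/ratio) = 23220 years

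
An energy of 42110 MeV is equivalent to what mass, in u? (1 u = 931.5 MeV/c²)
m = E/c² = 45.21 u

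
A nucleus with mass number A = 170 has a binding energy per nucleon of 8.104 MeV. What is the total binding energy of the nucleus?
B.E. = 8.104 × 170 = 1378 MeV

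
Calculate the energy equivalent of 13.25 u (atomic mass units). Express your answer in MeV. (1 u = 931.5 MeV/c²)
E = mc² = 12340 MeV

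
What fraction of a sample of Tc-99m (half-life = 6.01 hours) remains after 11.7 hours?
N/N₀ = (1/2)^(t/t½) = 0.2594 = 25.9%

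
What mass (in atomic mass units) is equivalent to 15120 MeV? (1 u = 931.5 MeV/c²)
m = E/c² = 16.23 u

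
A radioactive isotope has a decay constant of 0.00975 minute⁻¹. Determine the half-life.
t½ = ln(2)/λ = 71.09 minutes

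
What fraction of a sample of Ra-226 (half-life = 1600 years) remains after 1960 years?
N/N₀ = (1/2)^(t/t½) = 0.4278 = 42.8%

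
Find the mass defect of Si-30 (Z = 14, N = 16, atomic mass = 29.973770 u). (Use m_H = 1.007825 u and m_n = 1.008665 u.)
Δm = Z·m_H + N·m_n − M = 0.2744 u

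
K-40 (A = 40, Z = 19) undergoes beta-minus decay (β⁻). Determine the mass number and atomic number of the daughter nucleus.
Daughter: A = 40, Z = 20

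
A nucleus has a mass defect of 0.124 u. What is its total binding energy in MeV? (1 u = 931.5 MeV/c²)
B.E. = Δm × 931.5 = 115.5 MeV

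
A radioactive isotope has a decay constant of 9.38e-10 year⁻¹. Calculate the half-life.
t½ = ln(2)/λ = 7.39e8 years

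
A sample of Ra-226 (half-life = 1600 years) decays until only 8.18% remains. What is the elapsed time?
t = t½ × log₂(N₀/N) = 5779 years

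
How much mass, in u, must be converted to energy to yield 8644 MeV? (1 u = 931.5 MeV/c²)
m = E/c² = 9.28 u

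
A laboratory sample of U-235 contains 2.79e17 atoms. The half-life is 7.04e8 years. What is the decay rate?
A = λN = 2.747e8 decays/year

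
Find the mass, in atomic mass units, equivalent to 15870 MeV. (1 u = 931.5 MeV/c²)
m = E/c² = 17.04 u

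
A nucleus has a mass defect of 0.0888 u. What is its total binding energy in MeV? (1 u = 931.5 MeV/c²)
B.E. = Δm × 931.5 = 82.72 MeV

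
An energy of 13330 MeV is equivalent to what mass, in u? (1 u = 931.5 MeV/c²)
m = E/c² = 14.31 u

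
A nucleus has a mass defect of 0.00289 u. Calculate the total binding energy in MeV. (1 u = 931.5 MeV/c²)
B.E. = Δm × 931.5 = 2.692 MeV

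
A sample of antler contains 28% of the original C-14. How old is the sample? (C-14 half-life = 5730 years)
Age = t½ × log₂(1/ratio) = 10520 years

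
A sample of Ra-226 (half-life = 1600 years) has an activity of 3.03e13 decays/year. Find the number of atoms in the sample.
N = A/λ = 6.994e16 atoms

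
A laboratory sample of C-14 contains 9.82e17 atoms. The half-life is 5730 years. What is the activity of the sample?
A = λN = 1.188e14 decays/year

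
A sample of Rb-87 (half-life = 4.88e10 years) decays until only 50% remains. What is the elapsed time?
t = t½ × log₂(N₀/N) = 4.88e10 years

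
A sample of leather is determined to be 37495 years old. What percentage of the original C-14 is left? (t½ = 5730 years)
N/N₀ = (1/2)^(t/t½) = 0.01072 = 1.07%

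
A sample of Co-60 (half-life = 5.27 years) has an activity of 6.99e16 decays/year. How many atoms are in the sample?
N = A/λ = 5.314e17 atoms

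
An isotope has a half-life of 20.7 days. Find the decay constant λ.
λ = ln(2)/t½ = 0.03349 day⁻¹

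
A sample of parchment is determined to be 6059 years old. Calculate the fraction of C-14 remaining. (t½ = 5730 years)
N/N₀ = (1/2)^(t/t½) = 0.4805 = 48%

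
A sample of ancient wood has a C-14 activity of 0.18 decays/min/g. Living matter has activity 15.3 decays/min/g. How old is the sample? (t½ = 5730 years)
Age = t½ × log₂(A₀/A) = 36730 years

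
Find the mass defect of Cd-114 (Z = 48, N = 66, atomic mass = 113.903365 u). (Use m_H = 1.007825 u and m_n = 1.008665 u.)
Δm = Z·m_H + N·m_n − M = 1.044 u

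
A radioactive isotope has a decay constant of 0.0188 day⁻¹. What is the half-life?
t½ = ln(2)/λ = 36.87 days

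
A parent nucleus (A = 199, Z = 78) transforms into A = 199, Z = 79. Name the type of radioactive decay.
ΔA = 0, ΔZ = +1 ⇒ beta-minus decay (β⁻)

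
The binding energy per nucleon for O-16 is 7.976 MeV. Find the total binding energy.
B.E. = 7.976 × 16 = 127.6 MeV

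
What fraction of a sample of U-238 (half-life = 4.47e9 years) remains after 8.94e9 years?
N/N₀ = (1/2)^(t/t½) = 0.25 = 25%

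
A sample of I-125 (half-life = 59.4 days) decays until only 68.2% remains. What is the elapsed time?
t = t½ × log₂(N₀/N) = 32.8 days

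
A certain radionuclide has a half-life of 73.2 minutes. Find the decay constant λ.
λ = ln(2)/t½ = 0.009469 minute⁻¹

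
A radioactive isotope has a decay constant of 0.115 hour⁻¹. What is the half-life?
t½ = ln(2)/λ = 6.027 hours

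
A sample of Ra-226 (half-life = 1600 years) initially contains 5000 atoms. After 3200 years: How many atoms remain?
N = N₀(1/2)^(t/t½) = 1250 atoms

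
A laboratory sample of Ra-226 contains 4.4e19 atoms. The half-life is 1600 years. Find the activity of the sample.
A = λN = 1.906e16 decays/year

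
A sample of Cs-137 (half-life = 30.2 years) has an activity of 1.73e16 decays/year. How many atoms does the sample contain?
N = A/λ = 7.538e17 atoms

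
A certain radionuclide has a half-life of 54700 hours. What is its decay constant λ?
λ = ln(2)/t½ = 1.267e-5 hour⁻¹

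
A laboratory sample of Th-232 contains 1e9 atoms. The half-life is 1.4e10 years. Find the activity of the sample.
A = λN = 0.04951 decays/year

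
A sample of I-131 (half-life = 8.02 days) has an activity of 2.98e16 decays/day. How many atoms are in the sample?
N = A/λ = 3.448e17 atoms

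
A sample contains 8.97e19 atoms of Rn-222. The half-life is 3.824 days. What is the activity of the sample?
A = λN = 1.626e19 decays/day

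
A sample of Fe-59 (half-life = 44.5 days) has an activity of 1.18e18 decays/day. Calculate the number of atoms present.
N = A/λ = 7.576e19 atoms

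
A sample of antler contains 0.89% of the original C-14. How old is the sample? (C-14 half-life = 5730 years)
Age = t½ × log₂(1/ratio) = 39030 years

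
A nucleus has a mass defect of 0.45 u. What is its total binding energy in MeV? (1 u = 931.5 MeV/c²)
B.E. = Δm × 931.5 = 419.2 MeV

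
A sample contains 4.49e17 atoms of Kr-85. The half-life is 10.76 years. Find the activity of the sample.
A = λN = 2.892e16 decays/year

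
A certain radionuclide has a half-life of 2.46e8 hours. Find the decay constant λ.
λ = ln(2)/t½ = 2.818e-9 hour⁻¹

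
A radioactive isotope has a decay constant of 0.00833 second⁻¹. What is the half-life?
t½ = ln(2)/λ = 83.21 seconds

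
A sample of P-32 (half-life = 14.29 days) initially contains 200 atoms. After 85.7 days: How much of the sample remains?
N = N₀(1/2)^(t/t½) = 3.131 atoms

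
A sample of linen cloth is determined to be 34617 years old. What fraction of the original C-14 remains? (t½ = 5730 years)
N/N₀ = (1/2)^(t/t½) = 0.01518 = 1.52%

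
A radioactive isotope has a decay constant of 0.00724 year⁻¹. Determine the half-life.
t½ = ln(2)/λ = 95.74 years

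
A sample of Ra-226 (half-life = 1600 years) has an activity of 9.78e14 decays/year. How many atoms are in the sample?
N = A/λ = 2.258e18 atoms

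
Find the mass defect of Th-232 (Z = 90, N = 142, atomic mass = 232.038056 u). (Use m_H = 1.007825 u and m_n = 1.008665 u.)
Δm = Z·m_H + N·m_n − M = 1.897 u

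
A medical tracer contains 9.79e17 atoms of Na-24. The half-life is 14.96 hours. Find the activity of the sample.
A = λN = 4.536e16 decays/hour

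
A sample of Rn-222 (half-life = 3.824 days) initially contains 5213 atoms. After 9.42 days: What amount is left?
N = N₀(1/2)^(t/t½) = 945.2 atoms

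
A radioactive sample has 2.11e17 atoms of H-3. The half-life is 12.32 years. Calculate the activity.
A = λN = 1.187e16 decays/year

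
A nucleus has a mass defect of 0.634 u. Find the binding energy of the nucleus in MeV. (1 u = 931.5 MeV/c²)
B.E. = Δm × 931.5 = 590.6 MeV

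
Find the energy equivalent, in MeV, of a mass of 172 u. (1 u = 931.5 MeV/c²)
E = mc² = 1.602e5 MeV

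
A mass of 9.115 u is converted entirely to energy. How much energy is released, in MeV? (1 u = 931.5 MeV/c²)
E = mc² = 8491 MeV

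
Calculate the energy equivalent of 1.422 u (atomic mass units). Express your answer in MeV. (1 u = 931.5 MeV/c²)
E = mc² = 1325 MeV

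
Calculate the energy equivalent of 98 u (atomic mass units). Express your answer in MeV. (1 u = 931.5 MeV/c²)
E = mc² = 91290 MeV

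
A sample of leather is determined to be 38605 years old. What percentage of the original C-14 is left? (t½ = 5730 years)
N/N₀ = (1/2)^(t/t½) = 0.009373 = 0.937%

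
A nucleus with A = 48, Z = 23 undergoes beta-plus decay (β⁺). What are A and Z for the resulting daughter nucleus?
Daughter: A = 48, Z = 22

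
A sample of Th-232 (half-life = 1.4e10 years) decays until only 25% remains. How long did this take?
t = t½ × log₂(N₀/N) = 2.8e10 years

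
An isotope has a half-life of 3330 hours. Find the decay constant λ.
λ = ln(2)/t½ = 2.082e-4 hour⁻¹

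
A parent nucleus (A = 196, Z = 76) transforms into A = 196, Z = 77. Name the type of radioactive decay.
ΔA = 0, ΔZ = +1 ⇒ beta-minus decay (β⁻)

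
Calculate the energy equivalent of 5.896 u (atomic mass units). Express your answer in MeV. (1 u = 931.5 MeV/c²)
E = mc² = 5492 MeV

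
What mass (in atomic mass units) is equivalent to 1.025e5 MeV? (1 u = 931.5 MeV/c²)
m = E/c² = 110 u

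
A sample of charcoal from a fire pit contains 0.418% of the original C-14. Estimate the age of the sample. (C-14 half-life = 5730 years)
Age = t½ × log₂(1/ratio) = 45280 years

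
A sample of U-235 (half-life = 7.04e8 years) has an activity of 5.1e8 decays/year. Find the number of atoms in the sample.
N = A/λ = 5.18e17 atoms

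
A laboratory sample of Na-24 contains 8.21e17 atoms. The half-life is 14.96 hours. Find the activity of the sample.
A = λN = 3.804e16 decays/hour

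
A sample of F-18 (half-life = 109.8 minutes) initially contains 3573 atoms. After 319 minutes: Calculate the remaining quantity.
N = N₀(1/2)^(t/t½) = 476.9 atoms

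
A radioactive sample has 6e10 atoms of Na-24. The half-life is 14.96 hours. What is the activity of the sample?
A = λN = 2.78e9 decays/hour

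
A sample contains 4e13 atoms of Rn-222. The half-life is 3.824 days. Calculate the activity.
A = λN = 7.25e12 decays/day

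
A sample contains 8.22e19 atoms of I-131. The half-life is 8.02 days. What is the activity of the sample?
A = λN = 7.104e18 decays/day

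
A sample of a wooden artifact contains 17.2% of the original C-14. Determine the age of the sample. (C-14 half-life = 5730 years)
Age = t½ × log₂(1/ratio) = 14550 years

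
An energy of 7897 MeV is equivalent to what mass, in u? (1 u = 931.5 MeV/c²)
m = E/c² = 8.478 u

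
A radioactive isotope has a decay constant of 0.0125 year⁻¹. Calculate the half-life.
t½ = ln(2)/λ = 55.45 years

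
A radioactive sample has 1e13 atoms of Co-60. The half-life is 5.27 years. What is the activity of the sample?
A = λN = 1.315e12 decays/year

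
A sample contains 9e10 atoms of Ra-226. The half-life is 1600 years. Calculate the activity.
A = λN = 3.899e7 decays/year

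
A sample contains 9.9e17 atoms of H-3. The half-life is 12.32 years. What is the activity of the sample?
A = λN = 5.57e16 decays/year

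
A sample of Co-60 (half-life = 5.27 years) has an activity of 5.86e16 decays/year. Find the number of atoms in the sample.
N = A/λ = 4.455e17 atoms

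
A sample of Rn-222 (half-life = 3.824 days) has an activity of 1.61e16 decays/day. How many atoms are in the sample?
N = A/λ = 8.882e16 atoms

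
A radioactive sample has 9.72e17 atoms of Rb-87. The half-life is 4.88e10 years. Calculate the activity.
A = λN = 1.381e7 decays/year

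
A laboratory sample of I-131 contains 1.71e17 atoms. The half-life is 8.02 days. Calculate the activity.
A = λN = 1.478e16 decays/day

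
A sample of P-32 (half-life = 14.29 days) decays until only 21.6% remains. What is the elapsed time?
t = t½ × log₂(N₀/N) = 31.59 days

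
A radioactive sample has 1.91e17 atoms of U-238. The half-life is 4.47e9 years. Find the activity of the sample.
A = λN = 2.962e7 decays/year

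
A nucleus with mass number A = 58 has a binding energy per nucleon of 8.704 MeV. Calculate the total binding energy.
B.E. = 8.704 × 58 = 504.8 MeV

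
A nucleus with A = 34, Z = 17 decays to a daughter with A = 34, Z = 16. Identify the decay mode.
ΔA = 0, ΔZ = -1 ⇒ beta-plus decay (β⁺) or electron capture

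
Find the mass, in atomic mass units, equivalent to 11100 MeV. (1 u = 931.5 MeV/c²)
m = E/c² = 11.92 u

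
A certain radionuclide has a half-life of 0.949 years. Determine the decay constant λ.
λ = ln(2)/t½ = 0.7304 year⁻¹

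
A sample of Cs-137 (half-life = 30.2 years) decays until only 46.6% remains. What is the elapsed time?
t = t½ × log₂(N₀/N) = 33.27 years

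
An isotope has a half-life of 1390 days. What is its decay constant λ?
λ = ln(2)/t½ = 4.987e-4 day⁻¹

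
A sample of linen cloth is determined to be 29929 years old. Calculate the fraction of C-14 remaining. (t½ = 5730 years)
N/N₀ = (1/2)^(t/t½) = 0.02677 = 2.68%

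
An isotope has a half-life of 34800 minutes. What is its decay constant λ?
λ = ln(2)/t½ = 1.992e-5 minute⁻¹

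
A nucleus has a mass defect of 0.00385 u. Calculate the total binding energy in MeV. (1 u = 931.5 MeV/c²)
B.E. = Δm × 931.5 = 3.586 MeV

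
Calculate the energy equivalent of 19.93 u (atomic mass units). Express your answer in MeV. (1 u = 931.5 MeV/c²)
E = mc² = 18560 MeV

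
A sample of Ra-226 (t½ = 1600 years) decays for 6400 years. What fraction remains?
N/N₀ = (1/2)^(t/t½) = 0.0625 = 6.25%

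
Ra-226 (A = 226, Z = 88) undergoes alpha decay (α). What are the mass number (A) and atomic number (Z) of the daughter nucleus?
Daughter: A = 222, Z = 86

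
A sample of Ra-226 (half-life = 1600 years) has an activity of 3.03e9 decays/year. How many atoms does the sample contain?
N = A/λ = 6.994e12 atoms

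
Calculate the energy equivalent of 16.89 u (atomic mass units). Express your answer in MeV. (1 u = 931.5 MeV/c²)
E = mc² = 15730 MeV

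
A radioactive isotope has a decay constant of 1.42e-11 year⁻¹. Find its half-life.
t½ = ln(2)/λ = 4.881e10 years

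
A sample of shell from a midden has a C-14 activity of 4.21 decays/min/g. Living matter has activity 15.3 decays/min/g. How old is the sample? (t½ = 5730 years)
Age = t½ × log₂(A₀/A) = 10670 years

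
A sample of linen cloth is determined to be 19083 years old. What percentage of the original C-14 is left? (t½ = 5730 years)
N/N₀ = (1/2)^(t/t½) = 0.09942 = 9.94%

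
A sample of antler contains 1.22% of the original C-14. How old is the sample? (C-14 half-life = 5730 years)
Age = t½ × log₂(1/ratio) = 36430 years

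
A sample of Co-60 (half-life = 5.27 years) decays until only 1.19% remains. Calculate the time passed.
t = t½ × log₂(N₀/N) = 33.69 years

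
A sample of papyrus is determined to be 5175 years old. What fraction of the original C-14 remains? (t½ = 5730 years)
N/N₀ = (1/2)^(t/t½) = 0.5347 = 53.5%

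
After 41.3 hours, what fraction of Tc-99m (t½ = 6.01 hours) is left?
N/N₀ = (1/2)^(t/t½) = 0.008538 = 0.854%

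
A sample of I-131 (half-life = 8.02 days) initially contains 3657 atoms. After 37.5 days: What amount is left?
N = N₀(1/2)^(t/t½) = 143.1 atoms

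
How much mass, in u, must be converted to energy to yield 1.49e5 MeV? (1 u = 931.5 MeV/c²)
m = E/c² = 160 u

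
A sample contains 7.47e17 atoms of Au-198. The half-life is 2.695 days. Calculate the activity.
A = λN = 1.921e17 decays/day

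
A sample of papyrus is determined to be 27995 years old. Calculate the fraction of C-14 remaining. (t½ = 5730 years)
N/N₀ = (1/2)^(t/t½) = 0.03383 = 3.38%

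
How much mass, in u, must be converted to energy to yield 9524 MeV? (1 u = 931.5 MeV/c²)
m = E/c² = 10.22 u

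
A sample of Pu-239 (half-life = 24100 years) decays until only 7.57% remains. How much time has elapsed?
t = t½ × log₂(N₀/N) = 89740 years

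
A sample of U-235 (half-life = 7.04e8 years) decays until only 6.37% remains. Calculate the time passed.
t = t½ × log₂(N₀/N) = 2.797e9 years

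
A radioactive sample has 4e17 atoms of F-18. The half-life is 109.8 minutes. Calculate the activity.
A = λN = 2.525e15 decays/minute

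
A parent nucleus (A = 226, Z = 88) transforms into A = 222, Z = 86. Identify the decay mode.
ΔA = -4, ΔZ = -2 ⇒ alpha decay (α)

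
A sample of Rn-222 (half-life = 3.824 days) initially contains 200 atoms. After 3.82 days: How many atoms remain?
N = N₀(1/2)^(t/t½) = 100.1 atoms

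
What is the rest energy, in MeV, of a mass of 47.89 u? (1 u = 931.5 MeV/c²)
E = mc² = 44610 MeV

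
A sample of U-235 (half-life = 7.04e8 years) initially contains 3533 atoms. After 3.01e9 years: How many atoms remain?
N = N₀(1/2)^(t/t½) = 182.4 atoms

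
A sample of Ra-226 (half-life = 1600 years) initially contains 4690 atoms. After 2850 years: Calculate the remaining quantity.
N = N₀(1/2)^(t/t½) = 1364 atoms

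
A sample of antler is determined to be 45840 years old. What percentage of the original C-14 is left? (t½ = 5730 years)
N/N₀ = (1/2)^(t/t½) = 0.003906 = 0.391%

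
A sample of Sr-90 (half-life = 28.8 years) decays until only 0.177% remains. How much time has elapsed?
t = t½ × log₂(N₀/N) = 263.3 years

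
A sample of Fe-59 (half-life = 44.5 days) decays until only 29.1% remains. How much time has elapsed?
t = t½ × log₂(N₀/N) = 79.25 days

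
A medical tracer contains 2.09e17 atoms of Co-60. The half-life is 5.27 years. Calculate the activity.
A = λN = 2.749e16 decays/year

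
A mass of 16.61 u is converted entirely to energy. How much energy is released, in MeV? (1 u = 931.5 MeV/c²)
E = mc² = 15470 MeV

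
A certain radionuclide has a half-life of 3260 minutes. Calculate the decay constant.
λ = ln(2)/t½ = 2.126e-4 minute⁻¹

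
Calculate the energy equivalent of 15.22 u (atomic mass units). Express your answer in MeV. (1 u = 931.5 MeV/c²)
E = mc² = 14180 MeV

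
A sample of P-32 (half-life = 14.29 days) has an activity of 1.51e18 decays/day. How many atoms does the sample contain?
N = A/λ = 3.113e19 atoms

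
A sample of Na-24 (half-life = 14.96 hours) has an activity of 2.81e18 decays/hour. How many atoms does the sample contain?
N = A/λ = 6.065e19 atoms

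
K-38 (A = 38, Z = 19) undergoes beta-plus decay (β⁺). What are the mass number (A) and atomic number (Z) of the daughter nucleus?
Daughter: A = 38, Z = 18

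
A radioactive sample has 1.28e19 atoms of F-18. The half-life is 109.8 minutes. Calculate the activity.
A = λN = 8.08e16 decays/minute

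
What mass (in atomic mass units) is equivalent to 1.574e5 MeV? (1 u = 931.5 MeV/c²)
m = E/c² = 169 u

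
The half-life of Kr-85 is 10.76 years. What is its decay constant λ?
λ = ln(2)/t½ = 0.06442 year⁻¹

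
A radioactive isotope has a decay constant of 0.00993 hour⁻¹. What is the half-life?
t½ = ln(2)/λ = 69.8 hours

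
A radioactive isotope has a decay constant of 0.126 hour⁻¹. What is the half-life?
t½ = ln(2)/λ = 5.501 hours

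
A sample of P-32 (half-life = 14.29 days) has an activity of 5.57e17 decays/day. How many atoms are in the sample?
N = A/λ = 1.148e19 atoms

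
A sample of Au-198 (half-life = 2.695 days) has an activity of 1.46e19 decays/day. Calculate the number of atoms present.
N = A/λ = 5.677e19 atoms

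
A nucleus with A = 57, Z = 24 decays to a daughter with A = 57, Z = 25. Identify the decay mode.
ΔA = 0, ΔZ = +1 ⇒ beta-minus decay (β⁻)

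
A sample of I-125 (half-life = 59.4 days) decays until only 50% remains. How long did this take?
t = t½ × log₂(N₀/N) = 59.4 days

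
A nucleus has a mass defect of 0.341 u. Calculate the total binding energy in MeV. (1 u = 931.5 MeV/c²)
B.E. = Δm × 931.5 = 317.6 MeV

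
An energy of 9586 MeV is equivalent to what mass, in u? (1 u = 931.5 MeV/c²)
m = E/c² = 10.29 u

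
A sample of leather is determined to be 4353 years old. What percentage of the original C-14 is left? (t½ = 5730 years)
N/N₀ = (1/2)^(t/t½) = 0.5906 = 59.1%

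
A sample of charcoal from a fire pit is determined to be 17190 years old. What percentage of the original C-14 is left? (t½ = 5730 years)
N/N₀ = (1/2)^(t/t½) = 0.125 = 12.5%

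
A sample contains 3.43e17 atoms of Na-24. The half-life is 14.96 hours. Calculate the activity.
A = λN = 1.589e16 decays/hour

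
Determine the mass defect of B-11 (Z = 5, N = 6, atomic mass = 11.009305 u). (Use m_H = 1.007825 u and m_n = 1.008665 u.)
Δm = Z·m_H + N·m_n − M = 0.08181 u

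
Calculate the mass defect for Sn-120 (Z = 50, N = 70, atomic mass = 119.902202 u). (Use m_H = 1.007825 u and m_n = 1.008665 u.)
Δm = Z·m_H + N·m_n − M = 1.096 u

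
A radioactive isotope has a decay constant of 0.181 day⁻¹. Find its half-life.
t½ = ln(2)/λ = 3.83 days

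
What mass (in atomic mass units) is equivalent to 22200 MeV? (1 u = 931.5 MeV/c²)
m = E/c² = 23.83 u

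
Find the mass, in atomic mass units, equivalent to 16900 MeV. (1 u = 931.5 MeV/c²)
m = E/c² = 18.14 u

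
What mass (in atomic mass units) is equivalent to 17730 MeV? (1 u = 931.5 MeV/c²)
m = E/c² = 19.03 u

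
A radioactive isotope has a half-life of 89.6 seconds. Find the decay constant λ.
λ = ln(2)/t½ = 0.007736 second⁻¹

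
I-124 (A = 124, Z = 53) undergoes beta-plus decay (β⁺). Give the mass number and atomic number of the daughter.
Daughter: A = 124, Z = 52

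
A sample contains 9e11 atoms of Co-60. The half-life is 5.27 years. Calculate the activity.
A = λN = 1.184e11 decays/year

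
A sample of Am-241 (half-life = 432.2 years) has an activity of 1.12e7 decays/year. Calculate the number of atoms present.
N = A/λ = 6.984e9 atoms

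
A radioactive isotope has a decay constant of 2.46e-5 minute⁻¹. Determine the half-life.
t½ = ln(2)/λ = 28180 minutes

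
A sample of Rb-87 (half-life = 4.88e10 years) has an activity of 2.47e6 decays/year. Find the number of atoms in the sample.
N = A/λ = 1.739e17 atoms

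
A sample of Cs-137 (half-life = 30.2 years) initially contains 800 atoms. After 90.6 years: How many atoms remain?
N = N₀(1/2)^(t/t½) = 100 atoms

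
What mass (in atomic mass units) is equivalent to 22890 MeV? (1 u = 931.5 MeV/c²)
m = E/c² = 24.57 u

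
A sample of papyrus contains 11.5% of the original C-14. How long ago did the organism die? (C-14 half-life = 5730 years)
Age = t½ × log₂(1/ratio) = 17880 years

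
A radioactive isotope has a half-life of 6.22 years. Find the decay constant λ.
λ = ln(2)/t½ = 0.1114 year⁻¹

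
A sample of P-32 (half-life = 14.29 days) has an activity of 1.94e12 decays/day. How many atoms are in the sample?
N = A/λ = 4e13 atoms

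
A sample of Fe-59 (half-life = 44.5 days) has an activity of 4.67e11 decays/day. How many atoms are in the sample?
N = A/λ = 2.998e13 atoms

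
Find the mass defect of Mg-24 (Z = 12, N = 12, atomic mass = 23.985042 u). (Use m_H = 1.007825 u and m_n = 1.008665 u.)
Δm = Z·m_H + N·m_n − M = 0.2128 u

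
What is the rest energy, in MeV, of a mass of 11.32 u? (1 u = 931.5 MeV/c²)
E = mc² = 10540 MeV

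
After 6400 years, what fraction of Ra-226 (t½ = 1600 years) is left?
N/N₀ = (1/2)^(t/t½) = 0.0625 = 6.25%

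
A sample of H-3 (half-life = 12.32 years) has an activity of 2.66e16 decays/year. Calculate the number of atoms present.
N = A/λ = 4.728e17 atoms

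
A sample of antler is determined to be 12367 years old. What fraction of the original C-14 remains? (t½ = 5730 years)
N/N₀ = (1/2)^(t/t½) = 0.224 = 22.4%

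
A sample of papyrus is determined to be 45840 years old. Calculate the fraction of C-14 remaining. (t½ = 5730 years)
N/N₀ = (1/2)^(t/t½) = 0.003906 = 0.391%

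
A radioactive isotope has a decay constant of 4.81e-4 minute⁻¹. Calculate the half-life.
t½ = ln(2)/λ = 1441 minutes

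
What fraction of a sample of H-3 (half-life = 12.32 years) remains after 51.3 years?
N/N₀ = (1/2)^(t/t½) = 0.05579 = 5.58%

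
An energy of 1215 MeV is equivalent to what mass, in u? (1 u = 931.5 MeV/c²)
m = E/c² = 1.304 u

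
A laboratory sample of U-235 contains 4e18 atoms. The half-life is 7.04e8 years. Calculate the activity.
A = λN = 3.938e9 decays/year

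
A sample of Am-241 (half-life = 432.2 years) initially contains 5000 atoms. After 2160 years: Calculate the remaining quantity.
N = N₀(1/2)^(t/t½) = 156.5 atoms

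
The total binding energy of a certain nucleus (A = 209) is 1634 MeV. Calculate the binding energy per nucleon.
B.E./A = 1634/209 = 7.818 MeV/nucleon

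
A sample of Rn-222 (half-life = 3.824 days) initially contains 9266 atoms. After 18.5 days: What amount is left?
N = N₀(1/2)^(t/t½) = 324 atoms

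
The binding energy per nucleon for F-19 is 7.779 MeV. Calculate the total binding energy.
B.E. = 7.779 × 19 = 147.8 MeV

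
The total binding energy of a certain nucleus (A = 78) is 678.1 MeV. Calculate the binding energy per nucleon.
B.E./A = 678.1/78 = 8.694 MeV/nucleon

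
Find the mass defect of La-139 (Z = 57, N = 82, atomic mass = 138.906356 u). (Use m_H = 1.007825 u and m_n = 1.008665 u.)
Δm = Z·m_H + N·m_n − M = 1.25 u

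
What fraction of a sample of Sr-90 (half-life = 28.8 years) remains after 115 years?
N/N₀ = (1/2)^(t/t½) = 0.0628 = 6.28%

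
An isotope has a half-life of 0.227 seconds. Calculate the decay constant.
λ = ln(2)/t½ = 3.054 second⁻¹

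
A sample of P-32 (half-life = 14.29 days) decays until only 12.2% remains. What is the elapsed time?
t = t½ × log₂(N₀/N) = 43.37 days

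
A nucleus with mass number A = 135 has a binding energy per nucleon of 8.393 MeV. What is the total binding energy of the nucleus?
B.E. = 8.393 × 135 = 1133 MeV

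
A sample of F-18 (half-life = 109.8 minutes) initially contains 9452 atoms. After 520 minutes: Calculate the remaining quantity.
N = N₀(1/2)^(t/t½) = 354.7 atoms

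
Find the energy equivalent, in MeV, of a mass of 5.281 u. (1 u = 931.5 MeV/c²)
E = mc² = 4919 MeV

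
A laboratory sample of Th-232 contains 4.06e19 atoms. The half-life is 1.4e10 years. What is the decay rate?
A = λN = 2.01e9 decays/year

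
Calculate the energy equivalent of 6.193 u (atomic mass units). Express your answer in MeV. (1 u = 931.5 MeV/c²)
E = mc² = 5769 MeV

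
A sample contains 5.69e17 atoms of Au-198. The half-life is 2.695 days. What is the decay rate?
A = λN = 1.463e17 decays/day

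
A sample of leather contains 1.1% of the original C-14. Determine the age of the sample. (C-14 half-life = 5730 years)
Age = t½ × log₂(1/ratio) = 37280 years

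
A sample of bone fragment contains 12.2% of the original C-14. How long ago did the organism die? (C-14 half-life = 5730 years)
Age = t½ × log₂(1/ratio) = 17390 years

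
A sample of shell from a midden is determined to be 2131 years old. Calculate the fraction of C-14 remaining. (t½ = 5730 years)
N/N₀ = (1/2)^(t/t½) = 0.7728 = 77.3%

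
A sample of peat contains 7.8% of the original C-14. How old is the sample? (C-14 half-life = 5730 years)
Age = t½ × log₂(1/ratio) = 21090 years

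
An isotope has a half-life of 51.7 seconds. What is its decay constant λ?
λ = ln(2)/t½ = 0.01341 second⁻¹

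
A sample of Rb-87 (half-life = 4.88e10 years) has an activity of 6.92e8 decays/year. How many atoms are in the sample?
N = A/λ = 4.872e19 atoms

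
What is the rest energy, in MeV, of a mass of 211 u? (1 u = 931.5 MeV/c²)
E = mc² = 1.965e5 MeV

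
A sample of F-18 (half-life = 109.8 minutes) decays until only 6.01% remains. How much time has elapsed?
t = t½ × log₂(N₀/N) = 445.4 minutes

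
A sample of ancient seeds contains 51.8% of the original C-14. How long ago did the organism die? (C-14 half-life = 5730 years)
Age = t½ × log₂(1/ratio) = 5438 years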